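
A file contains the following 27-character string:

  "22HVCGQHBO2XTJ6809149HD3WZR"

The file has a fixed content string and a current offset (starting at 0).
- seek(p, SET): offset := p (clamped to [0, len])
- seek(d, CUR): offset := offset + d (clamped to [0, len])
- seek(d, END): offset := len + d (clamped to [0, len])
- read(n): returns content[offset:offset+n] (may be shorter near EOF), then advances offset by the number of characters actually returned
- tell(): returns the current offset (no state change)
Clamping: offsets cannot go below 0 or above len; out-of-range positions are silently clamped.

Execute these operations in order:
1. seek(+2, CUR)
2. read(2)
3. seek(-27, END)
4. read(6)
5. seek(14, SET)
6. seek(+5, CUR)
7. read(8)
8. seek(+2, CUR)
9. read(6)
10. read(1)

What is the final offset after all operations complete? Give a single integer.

After 1 (seek(+2, CUR)): offset=2
After 2 (read(2)): returned 'HV', offset=4
After 3 (seek(-27, END)): offset=0
After 4 (read(6)): returned '22HVCG', offset=6
After 5 (seek(14, SET)): offset=14
After 6 (seek(+5, CUR)): offset=19
After 7 (read(8)): returned '49HD3WZR', offset=27
After 8 (seek(+2, CUR)): offset=27
After 9 (read(6)): returned '', offset=27
After 10 (read(1)): returned '', offset=27

Answer: 27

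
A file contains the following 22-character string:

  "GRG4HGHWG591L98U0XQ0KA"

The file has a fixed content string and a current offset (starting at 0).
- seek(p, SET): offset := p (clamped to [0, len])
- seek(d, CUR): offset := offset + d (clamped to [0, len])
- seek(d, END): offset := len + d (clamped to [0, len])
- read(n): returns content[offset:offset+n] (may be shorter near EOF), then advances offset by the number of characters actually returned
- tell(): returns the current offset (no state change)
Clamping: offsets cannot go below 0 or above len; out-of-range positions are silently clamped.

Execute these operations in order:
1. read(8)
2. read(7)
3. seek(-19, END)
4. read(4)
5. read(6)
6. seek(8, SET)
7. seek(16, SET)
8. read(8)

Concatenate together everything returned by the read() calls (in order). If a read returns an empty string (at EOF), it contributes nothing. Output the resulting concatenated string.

After 1 (read(8)): returned 'GRG4HGHW', offset=8
After 2 (read(7)): returned 'G591L98', offset=15
After 3 (seek(-19, END)): offset=3
After 4 (read(4)): returned '4HGH', offset=7
After 5 (read(6)): returned 'WG591L', offset=13
After 6 (seek(8, SET)): offset=8
After 7 (seek(16, SET)): offset=16
After 8 (read(8)): returned '0XQ0KA', offset=22

Answer: GRG4HGHWG591L984HGHWG591L0XQ0KA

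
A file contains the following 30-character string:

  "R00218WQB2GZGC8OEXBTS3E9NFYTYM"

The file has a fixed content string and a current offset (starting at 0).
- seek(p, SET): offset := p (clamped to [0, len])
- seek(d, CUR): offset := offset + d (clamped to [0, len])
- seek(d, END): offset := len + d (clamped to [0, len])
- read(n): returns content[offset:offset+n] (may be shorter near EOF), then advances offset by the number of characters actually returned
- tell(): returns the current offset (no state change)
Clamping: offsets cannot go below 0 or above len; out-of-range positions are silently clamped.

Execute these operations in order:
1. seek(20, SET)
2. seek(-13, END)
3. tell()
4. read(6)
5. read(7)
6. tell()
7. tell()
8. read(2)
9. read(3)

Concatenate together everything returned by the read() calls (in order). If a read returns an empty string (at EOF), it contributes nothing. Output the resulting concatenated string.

Answer: XBTS3E9NFYTYM

Derivation:
After 1 (seek(20, SET)): offset=20
After 2 (seek(-13, END)): offset=17
After 3 (tell()): offset=17
After 4 (read(6)): returned 'XBTS3E', offset=23
After 5 (read(7)): returned '9NFYTYM', offset=30
After 6 (tell()): offset=30
After 7 (tell()): offset=30
After 8 (read(2)): returned '', offset=30
After 9 (read(3)): returned '', offset=30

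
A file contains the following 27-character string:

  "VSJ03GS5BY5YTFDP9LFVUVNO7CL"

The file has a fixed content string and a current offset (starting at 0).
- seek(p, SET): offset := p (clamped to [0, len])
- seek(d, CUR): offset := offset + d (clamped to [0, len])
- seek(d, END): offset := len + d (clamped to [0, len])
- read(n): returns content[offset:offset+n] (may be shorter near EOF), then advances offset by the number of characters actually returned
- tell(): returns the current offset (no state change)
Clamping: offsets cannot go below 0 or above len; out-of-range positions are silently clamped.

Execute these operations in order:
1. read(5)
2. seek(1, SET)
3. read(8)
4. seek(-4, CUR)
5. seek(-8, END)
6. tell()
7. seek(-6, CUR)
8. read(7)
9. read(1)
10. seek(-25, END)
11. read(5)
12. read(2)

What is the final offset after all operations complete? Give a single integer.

Answer: 9

Derivation:
After 1 (read(5)): returned 'VSJ03', offset=5
After 2 (seek(1, SET)): offset=1
After 3 (read(8)): returned 'SJ03GS5B', offset=9
After 4 (seek(-4, CUR)): offset=5
After 5 (seek(-8, END)): offset=19
After 6 (tell()): offset=19
After 7 (seek(-6, CUR)): offset=13
After 8 (read(7)): returned 'FDP9LFV', offset=20
After 9 (read(1)): returned 'U', offset=21
After 10 (seek(-25, END)): offset=2
After 11 (read(5)): returned 'J03GS', offset=7
After 12 (read(2)): returned '5B', offset=9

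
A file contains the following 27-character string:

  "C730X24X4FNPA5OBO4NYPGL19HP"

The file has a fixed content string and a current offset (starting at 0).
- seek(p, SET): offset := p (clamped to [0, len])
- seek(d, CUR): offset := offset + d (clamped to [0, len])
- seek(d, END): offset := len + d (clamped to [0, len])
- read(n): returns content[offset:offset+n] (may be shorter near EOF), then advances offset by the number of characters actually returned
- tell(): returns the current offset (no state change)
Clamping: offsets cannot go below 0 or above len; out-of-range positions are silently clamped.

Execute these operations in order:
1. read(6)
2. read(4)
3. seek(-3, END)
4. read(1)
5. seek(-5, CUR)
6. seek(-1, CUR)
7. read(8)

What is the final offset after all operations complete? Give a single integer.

After 1 (read(6)): returned 'C730X2', offset=6
After 2 (read(4)): returned '4X4F', offset=10
After 3 (seek(-3, END)): offset=24
After 4 (read(1)): returned '9', offset=25
After 5 (seek(-5, CUR)): offset=20
After 6 (seek(-1, CUR)): offset=19
After 7 (read(8)): returned 'YPGL19HP', offset=27

Answer: 27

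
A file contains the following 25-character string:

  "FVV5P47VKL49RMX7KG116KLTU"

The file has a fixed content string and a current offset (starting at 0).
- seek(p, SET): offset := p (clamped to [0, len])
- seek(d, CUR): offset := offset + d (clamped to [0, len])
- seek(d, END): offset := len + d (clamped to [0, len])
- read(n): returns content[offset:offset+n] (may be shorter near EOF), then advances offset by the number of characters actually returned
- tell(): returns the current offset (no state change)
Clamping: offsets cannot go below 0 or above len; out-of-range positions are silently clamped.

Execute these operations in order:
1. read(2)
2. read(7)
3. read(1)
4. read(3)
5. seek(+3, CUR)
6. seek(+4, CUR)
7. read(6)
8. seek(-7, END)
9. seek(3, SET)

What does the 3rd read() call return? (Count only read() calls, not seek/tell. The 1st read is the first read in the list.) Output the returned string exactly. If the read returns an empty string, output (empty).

Answer: L

Derivation:
After 1 (read(2)): returned 'FV', offset=2
After 2 (read(7)): returned 'V5P47VK', offset=9
After 3 (read(1)): returned 'L', offset=10
After 4 (read(3)): returned '49R', offset=13
After 5 (seek(+3, CUR)): offset=16
After 6 (seek(+4, CUR)): offset=20
After 7 (read(6)): returned '6KLTU', offset=25
After 8 (seek(-7, END)): offset=18
After 9 (seek(3, SET)): offset=3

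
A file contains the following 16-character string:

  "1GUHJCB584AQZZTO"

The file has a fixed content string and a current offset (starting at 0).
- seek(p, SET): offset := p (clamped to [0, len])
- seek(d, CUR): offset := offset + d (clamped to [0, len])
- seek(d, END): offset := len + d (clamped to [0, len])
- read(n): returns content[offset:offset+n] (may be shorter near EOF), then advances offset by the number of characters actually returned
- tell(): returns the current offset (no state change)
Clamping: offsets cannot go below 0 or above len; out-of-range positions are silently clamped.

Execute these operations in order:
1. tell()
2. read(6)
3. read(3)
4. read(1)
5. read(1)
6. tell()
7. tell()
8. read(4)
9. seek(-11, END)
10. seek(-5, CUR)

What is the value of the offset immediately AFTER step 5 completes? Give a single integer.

Answer: 11

Derivation:
After 1 (tell()): offset=0
After 2 (read(6)): returned '1GUHJC', offset=6
After 3 (read(3)): returned 'B58', offset=9
After 4 (read(1)): returned '4', offset=10
After 5 (read(1)): returned 'A', offset=11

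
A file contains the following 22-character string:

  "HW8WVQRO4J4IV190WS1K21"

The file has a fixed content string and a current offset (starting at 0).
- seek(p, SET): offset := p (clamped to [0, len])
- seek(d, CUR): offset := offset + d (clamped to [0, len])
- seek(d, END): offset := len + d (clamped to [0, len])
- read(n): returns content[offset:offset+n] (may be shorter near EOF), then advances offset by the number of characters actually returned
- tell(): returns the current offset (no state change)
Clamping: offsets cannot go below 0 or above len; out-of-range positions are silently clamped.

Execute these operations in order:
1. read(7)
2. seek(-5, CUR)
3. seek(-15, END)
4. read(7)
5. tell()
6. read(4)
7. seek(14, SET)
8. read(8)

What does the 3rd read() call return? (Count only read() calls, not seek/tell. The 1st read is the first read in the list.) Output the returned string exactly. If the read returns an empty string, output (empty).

After 1 (read(7)): returned 'HW8WVQR', offset=7
After 2 (seek(-5, CUR)): offset=2
After 3 (seek(-15, END)): offset=7
After 4 (read(7)): returned 'O4J4IV1', offset=14
After 5 (tell()): offset=14
After 6 (read(4)): returned '90WS', offset=18
After 7 (seek(14, SET)): offset=14
After 8 (read(8)): returned '90WS1K21', offset=22

Answer: 90WS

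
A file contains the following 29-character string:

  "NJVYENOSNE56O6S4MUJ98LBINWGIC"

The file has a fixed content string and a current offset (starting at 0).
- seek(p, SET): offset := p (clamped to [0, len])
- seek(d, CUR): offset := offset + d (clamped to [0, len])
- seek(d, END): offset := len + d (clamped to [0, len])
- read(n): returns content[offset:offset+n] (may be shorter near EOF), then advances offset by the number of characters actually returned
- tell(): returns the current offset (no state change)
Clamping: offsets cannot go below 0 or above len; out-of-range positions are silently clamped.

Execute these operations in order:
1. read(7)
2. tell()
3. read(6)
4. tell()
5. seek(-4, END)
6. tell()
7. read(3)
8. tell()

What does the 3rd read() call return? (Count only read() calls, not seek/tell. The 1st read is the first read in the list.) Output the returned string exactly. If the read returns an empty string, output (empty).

After 1 (read(7)): returned 'NJVYENO', offset=7
After 2 (tell()): offset=7
After 3 (read(6)): returned 'SNE56O', offset=13
After 4 (tell()): offset=13
After 5 (seek(-4, END)): offset=25
After 6 (tell()): offset=25
After 7 (read(3)): returned 'WGI', offset=28
After 8 (tell()): offset=28

Answer: WGI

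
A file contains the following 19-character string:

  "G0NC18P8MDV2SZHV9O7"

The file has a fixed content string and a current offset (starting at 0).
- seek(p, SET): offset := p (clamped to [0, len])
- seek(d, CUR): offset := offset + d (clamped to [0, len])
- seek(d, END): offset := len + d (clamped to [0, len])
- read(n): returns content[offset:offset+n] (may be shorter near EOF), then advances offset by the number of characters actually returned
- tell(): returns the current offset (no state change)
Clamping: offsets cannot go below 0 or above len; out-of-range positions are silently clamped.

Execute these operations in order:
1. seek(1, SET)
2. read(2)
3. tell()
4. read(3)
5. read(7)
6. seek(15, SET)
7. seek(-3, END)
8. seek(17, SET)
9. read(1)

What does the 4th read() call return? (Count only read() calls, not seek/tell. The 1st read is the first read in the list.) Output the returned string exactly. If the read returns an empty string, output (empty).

Answer: O

Derivation:
After 1 (seek(1, SET)): offset=1
After 2 (read(2)): returned '0N', offset=3
After 3 (tell()): offset=3
After 4 (read(3)): returned 'C18', offset=6
After 5 (read(7)): returned 'P8MDV2S', offset=13
After 6 (seek(15, SET)): offset=15
After 7 (seek(-3, END)): offset=16
After 8 (seek(17, SET)): offset=17
After 9 (read(1)): returned 'O', offset=18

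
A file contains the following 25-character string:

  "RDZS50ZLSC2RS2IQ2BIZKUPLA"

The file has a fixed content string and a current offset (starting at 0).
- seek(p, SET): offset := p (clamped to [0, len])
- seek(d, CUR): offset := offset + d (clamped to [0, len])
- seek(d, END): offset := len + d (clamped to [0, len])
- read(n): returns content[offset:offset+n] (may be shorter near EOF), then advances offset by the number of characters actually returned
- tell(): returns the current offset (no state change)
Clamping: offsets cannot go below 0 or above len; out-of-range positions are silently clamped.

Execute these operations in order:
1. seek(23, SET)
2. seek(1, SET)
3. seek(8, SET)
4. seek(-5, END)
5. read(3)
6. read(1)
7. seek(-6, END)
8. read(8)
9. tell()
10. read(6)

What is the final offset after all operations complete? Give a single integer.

After 1 (seek(23, SET)): offset=23
After 2 (seek(1, SET)): offset=1
After 3 (seek(8, SET)): offset=8
After 4 (seek(-5, END)): offset=20
After 5 (read(3)): returned 'KUP', offset=23
After 6 (read(1)): returned 'L', offset=24
After 7 (seek(-6, END)): offset=19
After 8 (read(8)): returned 'ZKUPLA', offset=25
After 9 (tell()): offset=25
After 10 (read(6)): returned '', offset=25

Answer: 25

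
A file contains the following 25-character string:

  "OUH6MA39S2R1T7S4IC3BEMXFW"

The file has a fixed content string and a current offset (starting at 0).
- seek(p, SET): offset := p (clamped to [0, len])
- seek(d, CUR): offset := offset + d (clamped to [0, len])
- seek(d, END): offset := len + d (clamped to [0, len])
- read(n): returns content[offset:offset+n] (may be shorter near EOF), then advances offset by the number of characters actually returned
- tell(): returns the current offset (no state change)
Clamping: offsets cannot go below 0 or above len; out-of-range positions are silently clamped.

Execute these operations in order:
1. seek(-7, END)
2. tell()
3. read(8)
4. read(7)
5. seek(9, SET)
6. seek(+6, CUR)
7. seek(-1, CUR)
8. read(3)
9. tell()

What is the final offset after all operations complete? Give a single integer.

Answer: 17

Derivation:
After 1 (seek(-7, END)): offset=18
After 2 (tell()): offset=18
After 3 (read(8)): returned '3BEMXFW', offset=25
After 4 (read(7)): returned '', offset=25
After 5 (seek(9, SET)): offset=9
After 6 (seek(+6, CUR)): offset=15
After 7 (seek(-1, CUR)): offset=14
After 8 (read(3)): returned 'S4I', offset=17
After 9 (tell()): offset=17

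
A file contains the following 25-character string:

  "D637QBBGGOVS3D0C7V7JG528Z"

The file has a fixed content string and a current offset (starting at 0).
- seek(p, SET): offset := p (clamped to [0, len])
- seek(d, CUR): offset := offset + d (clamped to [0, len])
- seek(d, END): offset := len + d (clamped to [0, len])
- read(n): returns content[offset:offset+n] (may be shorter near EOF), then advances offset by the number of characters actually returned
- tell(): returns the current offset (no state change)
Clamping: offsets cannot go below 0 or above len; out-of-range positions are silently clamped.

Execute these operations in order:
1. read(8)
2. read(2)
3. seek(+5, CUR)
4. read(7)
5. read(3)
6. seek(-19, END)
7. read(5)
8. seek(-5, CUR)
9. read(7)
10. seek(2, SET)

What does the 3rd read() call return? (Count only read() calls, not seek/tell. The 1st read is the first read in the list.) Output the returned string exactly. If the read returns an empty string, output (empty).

After 1 (read(8)): returned 'D637QBBG', offset=8
After 2 (read(2)): returned 'GO', offset=10
After 3 (seek(+5, CUR)): offset=15
After 4 (read(7)): returned 'C7V7JG5', offset=22
After 5 (read(3)): returned '28Z', offset=25
After 6 (seek(-19, END)): offset=6
After 7 (read(5)): returned 'BGGOV', offset=11
After 8 (seek(-5, CUR)): offset=6
After 9 (read(7)): returned 'BGGOVS3', offset=13
After 10 (seek(2, SET)): offset=2

Answer: C7V7JG5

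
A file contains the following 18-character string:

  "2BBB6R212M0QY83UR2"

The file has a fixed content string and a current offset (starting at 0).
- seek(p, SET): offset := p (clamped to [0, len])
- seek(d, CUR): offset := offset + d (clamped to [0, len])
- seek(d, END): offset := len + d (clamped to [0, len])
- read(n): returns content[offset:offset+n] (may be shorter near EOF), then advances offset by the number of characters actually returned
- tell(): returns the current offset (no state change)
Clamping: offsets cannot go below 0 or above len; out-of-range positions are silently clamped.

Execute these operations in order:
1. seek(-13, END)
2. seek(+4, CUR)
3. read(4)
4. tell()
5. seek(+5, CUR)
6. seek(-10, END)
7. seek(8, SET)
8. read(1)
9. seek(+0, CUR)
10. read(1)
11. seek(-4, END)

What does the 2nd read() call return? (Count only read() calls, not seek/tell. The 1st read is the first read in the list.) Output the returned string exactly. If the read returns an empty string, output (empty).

After 1 (seek(-13, END)): offset=5
After 2 (seek(+4, CUR)): offset=9
After 3 (read(4)): returned 'M0QY', offset=13
After 4 (tell()): offset=13
After 5 (seek(+5, CUR)): offset=18
After 6 (seek(-10, END)): offset=8
After 7 (seek(8, SET)): offset=8
After 8 (read(1)): returned '2', offset=9
After 9 (seek(+0, CUR)): offset=9
After 10 (read(1)): returned 'M', offset=10
After 11 (seek(-4, END)): offset=14

Answer: 2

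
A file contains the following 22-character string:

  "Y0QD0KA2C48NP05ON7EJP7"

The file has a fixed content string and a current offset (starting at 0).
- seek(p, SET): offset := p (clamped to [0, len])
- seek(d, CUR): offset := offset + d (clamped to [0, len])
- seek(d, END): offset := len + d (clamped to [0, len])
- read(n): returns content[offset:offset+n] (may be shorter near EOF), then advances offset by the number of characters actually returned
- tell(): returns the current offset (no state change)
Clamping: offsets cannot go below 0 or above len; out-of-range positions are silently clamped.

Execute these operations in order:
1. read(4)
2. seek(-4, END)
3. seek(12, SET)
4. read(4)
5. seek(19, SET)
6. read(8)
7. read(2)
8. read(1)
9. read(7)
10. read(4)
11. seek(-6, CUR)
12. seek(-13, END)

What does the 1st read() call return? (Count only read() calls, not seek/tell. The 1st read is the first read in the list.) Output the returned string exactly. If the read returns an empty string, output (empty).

After 1 (read(4)): returned 'Y0QD', offset=4
After 2 (seek(-4, END)): offset=18
After 3 (seek(12, SET)): offset=12
After 4 (read(4)): returned 'P05O', offset=16
After 5 (seek(19, SET)): offset=19
After 6 (read(8)): returned 'JP7', offset=22
After 7 (read(2)): returned '', offset=22
After 8 (read(1)): returned '', offset=22
After 9 (read(7)): returned '', offset=22
After 10 (read(4)): returned '', offset=22
After 11 (seek(-6, CUR)): offset=16
After 12 (seek(-13, END)): offset=9

Answer: Y0QD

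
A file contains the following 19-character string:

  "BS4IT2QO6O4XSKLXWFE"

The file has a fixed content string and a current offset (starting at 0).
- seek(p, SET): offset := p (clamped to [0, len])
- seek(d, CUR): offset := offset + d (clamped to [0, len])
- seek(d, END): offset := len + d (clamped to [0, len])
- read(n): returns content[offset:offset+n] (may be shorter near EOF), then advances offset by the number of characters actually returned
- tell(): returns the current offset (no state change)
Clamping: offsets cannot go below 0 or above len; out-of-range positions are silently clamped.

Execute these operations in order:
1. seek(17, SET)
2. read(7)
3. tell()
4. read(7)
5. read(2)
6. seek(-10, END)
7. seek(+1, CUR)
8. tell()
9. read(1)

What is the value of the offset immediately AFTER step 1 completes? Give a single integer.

Answer: 17

Derivation:
After 1 (seek(17, SET)): offset=17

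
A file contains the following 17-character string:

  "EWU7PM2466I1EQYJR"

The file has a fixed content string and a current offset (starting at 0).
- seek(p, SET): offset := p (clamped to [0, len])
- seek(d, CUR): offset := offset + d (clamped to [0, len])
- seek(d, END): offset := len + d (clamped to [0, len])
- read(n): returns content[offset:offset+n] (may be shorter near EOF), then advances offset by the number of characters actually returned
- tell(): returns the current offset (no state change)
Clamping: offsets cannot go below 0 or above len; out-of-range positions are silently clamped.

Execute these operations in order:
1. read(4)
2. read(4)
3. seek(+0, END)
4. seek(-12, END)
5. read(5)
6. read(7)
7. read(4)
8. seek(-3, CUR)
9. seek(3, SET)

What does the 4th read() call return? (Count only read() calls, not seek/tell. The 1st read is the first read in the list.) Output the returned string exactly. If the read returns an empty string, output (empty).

Answer: I1EQYJR

Derivation:
After 1 (read(4)): returned 'EWU7', offset=4
After 2 (read(4)): returned 'PM24', offset=8
After 3 (seek(+0, END)): offset=17
After 4 (seek(-12, END)): offset=5
After 5 (read(5)): returned 'M2466', offset=10
After 6 (read(7)): returned 'I1EQYJR', offset=17
After 7 (read(4)): returned '', offset=17
After 8 (seek(-3, CUR)): offset=14
After 9 (seek(3, SET)): offset=3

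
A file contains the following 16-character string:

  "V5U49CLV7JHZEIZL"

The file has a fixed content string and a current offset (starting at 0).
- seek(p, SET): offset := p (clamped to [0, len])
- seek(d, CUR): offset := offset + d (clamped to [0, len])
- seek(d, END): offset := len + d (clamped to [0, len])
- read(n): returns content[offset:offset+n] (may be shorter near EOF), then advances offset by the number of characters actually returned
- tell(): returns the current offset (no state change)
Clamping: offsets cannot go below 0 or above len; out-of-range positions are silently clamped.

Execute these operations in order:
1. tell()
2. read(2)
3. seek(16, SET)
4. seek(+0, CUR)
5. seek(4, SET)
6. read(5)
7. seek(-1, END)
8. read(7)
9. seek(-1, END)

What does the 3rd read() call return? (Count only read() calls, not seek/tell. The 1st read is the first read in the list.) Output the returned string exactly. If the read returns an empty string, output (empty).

Answer: L

Derivation:
After 1 (tell()): offset=0
After 2 (read(2)): returned 'V5', offset=2
After 3 (seek(16, SET)): offset=16
After 4 (seek(+0, CUR)): offset=16
After 5 (seek(4, SET)): offset=4
After 6 (read(5)): returned '9CLV7', offset=9
After 7 (seek(-1, END)): offset=15
After 8 (read(7)): returned 'L', offset=16
After 9 (seek(-1, END)): offset=15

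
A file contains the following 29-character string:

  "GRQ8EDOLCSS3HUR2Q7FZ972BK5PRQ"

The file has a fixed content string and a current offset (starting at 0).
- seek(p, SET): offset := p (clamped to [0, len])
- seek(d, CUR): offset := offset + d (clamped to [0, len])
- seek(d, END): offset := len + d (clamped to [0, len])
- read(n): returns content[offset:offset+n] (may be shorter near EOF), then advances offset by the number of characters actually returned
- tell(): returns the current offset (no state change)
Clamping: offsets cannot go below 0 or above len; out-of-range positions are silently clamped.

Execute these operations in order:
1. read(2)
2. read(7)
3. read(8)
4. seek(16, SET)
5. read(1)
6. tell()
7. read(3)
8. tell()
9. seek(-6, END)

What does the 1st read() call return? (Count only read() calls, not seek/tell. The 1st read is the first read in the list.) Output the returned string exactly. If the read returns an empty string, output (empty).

Answer: GR

Derivation:
After 1 (read(2)): returned 'GR', offset=2
After 2 (read(7)): returned 'Q8EDOLC', offset=9
After 3 (read(8)): returned 'SS3HUR2Q', offset=17
After 4 (seek(16, SET)): offset=16
After 5 (read(1)): returned 'Q', offset=17
After 6 (tell()): offset=17
After 7 (read(3)): returned '7FZ', offset=20
After 8 (tell()): offset=20
After 9 (seek(-6, END)): offset=23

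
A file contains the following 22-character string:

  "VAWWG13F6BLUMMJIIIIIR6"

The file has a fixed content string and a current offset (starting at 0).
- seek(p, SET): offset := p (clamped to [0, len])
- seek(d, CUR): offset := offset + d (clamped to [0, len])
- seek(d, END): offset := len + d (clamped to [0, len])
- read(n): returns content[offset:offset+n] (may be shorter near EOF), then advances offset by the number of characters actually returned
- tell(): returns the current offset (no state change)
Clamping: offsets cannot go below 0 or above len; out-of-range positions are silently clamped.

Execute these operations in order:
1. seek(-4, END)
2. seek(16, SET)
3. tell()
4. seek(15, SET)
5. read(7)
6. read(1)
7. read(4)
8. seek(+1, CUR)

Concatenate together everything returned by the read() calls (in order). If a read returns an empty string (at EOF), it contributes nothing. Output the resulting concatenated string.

Answer: IIIIIR6

Derivation:
After 1 (seek(-4, END)): offset=18
After 2 (seek(16, SET)): offset=16
After 3 (tell()): offset=16
After 4 (seek(15, SET)): offset=15
After 5 (read(7)): returned 'IIIIIR6', offset=22
After 6 (read(1)): returned '', offset=22
After 7 (read(4)): returned '', offset=22
After 8 (seek(+1, CUR)): offset=22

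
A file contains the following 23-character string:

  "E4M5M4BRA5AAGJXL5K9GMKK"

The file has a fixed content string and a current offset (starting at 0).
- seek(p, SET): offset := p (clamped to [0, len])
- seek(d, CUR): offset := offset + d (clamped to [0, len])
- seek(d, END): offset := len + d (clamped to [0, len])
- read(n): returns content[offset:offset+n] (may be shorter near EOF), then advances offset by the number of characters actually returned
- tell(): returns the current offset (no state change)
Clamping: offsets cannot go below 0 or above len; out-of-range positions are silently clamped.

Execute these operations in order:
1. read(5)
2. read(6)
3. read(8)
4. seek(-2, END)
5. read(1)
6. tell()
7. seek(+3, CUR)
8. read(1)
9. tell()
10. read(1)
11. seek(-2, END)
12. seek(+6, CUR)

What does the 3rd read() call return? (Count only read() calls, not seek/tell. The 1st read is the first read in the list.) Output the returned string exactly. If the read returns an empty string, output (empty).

After 1 (read(5)): returned 'E4M5M', offset=5
After 2 (read(6)): returned '4BRA5A', offset=11
After 3 (read(8)): returned 'AGJXL5K9', offset=19
After 4 (seek(-2, END)): offset=21
After 5 (read(1)): returned 'K', offset=22
After 6 (tell()): offset=22
After 7 (seek(+3, CUR)): offset=23
After 8 (read(1)): returned '', offset=23
After 9 (tell()): offset=23
After 10 (read(1)): returned '', offset=23
After 11 (seek(-2, END)): offset=21
After 12 (seek(+6, CUR)): offset=23

Answer: AGJXL5K9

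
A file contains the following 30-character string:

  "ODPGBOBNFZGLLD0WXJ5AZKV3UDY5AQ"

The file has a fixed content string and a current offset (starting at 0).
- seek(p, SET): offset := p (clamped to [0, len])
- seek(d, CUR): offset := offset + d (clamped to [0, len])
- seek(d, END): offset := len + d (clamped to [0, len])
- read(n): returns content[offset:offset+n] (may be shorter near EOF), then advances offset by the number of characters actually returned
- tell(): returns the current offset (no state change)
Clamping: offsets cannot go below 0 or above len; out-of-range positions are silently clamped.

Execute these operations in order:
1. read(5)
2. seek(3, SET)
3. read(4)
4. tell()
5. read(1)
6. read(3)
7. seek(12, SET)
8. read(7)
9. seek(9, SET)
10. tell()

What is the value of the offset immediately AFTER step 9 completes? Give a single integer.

After 1 (read(5)): returned 'ODPGB', offset=5
After 2 (seek(3, SET)): offset=3
After 3 (read(4)): returned 'GBOB', offset=7
After 4 (tell()): offset=7
After 5 (read(1)): returned 'N', offset=8
After 6 (read(3)): returned 'FZG', offset=11
After 7 (seek(12, SET)): offset=12
After 8 (read(7)): returned 'LD0WXJ5', offset=19
After 9 (seek(9, SET)): offset=9

Answer: 9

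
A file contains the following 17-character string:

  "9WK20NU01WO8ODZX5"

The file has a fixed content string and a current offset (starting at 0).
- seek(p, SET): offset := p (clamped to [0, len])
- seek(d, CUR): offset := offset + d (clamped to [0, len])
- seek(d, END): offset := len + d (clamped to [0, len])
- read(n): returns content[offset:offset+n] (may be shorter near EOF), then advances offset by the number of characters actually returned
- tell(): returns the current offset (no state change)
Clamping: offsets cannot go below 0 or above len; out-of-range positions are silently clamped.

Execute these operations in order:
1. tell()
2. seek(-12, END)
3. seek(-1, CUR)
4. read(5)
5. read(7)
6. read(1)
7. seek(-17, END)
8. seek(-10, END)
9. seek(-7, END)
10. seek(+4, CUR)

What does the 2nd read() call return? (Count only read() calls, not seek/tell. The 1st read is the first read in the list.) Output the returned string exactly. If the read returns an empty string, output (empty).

After 1 (tell()): offset=0
After 2 (seek(-12, END)): offset=5
After 3 (seek(-1, CUR)): offset=4
After 4 (read(5)): returned '0NU01', offset=9
After 5 (read(7)): returned 'WO8ODZX', offset=16
After 6 (read(1)): returned '5', offset=17
After 7 (seek(-17, END)): offset=0
After 8 (seek(-10, END)): offset=7
After 9 (seek(-7, END)): offset=10
After 10 (seek(+4, CUR)): offset=14

Answer: WO8ODZX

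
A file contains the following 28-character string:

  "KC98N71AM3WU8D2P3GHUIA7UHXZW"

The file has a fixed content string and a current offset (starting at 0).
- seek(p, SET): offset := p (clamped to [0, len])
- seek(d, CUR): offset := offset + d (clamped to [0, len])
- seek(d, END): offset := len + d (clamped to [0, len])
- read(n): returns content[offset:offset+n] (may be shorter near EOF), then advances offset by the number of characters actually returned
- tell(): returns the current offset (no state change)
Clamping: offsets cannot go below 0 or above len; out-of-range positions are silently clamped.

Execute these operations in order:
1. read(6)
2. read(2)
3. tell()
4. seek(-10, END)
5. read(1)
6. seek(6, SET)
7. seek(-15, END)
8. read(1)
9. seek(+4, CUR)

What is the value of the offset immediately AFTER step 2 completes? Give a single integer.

Answer: 8

Derivation:
After 1 (read(6)): returned 'KC98N7', offset=6
After 2 (read(2)): returned '1A', offset=8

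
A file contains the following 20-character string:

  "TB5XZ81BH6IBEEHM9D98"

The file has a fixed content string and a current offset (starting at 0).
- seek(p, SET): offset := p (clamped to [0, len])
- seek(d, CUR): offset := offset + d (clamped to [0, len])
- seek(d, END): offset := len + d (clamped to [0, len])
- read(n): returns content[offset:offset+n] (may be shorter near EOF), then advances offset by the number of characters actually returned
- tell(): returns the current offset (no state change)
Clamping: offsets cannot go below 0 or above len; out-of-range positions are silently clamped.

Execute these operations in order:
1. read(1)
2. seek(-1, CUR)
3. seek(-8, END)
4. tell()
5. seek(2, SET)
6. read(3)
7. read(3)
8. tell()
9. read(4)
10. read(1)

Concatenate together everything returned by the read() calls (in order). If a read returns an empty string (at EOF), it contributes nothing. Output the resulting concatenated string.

After 1 (read(1)): returned 'T', offset=1
After 2 (seek(-1, CUR)): offset=0
After 3 (seek(-8, END)): offset=12
After 4 (tell()): offset=12
After 5 (seek(2, SET)): offset=2
After 6 (read(3)): returned '5XZ', offset=5
After 7 (read(3)): returned '81B', offset=8
After 8 (tell()): offset=8
After 9 (read(4)): returned 'H6IB', offset=12
After 10 (read(1)): returned 'E', offset=13

Answer: T5XZ81BH6IBE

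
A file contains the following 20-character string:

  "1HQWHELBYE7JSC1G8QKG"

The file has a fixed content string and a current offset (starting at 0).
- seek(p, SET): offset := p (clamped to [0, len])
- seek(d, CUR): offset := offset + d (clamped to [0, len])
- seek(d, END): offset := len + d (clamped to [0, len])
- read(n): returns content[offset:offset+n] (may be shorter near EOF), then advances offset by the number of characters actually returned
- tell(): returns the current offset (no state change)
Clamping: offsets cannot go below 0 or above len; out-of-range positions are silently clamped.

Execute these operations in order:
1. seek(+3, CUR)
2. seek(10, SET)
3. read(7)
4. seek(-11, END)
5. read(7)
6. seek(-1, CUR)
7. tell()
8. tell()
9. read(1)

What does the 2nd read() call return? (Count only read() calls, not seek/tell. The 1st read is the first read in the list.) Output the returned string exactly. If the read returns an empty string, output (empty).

Answer: E7JSC1G

Derivation:
After 1 (seek(+3, CUR)): offset=3
After 2 (seek(10, SET)): offset=10
After 3 (read(7)): returned '7JSC1G8', offset=17
After 4 (seek(-11, END)): offset=9
After 5 (read(7)): returned 'E7JSC1G', offset=16
After 6 (seek(-1, CUR)): offset=15
After 7 (tell()): offset=15
After 8 (tell()): offset=15
After 9 (read(1)): returned 'G', offset=16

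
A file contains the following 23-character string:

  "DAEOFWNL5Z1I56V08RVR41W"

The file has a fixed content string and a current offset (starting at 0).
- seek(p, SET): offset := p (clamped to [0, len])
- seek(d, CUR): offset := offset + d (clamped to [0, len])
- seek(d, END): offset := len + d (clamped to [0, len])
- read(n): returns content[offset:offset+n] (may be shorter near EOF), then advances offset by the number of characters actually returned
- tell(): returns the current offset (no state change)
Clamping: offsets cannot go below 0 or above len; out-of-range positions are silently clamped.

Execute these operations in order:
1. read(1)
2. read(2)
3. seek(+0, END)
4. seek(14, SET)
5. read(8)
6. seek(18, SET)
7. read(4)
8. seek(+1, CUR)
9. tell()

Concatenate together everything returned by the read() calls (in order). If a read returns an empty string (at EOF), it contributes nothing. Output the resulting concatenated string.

After 1 (read(1)): returned 'D', offset=1
After 2 (read(2)): returned 'AE', offset=3
After 3 (seek(+0, END)): offset=23
After 4 (seek(14, SET)): offset=14
After 5 (read(8)): returned 'V08RVR41', offset=22
After 6 (seek(18, SET)): offset=18
After 7 (read(4)): returned 'VR41', offset=22
After 8 (seek(+1, CUR)): offset=23
After 9 (tell()): offset=23

Answer: DAEV08RVR41VR41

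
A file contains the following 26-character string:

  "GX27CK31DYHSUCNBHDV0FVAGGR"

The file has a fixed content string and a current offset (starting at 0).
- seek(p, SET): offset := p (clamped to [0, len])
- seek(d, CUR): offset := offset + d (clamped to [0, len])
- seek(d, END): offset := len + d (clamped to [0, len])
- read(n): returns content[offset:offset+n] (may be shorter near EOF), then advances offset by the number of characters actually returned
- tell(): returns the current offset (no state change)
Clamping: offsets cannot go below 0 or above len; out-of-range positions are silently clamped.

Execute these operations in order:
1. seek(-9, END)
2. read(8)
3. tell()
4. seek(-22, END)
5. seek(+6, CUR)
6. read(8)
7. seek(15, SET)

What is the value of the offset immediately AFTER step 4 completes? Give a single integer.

Answer: 4

Derivation:
After 1 (seek(-9, END)): offset=17
After 2 (read(8)): returned 'DV0FVAGG', offset=25
After 3 (tell()): offset=25
After 4 (seek(-22, END)): offset=4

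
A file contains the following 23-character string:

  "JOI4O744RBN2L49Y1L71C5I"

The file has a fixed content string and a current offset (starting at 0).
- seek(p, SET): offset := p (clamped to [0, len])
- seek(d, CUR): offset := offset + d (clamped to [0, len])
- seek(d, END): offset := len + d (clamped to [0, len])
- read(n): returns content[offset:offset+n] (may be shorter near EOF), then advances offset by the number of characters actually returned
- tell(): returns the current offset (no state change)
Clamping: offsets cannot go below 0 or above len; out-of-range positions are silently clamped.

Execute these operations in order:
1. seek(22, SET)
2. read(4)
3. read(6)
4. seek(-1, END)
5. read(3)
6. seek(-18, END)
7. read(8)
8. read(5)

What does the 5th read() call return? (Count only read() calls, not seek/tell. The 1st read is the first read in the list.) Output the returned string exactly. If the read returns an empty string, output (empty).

Answer: 49Y1L

Derivation:
After 1 (seek(22, SET)): offset=22
After 2 (read(4)): returned 'I', offset=23
After 3 (read(6)): returned '', offset=23
After 4 (seek(-1, END)): offset=22
After 5 (read(3)): returned 'I', offset=23
After 6 (seek(-18, END)): offset=5
After 7 (read(8)): returned '744RBN2L', offset=13
After 8 (read(5)): returned '49Y1L', offset=18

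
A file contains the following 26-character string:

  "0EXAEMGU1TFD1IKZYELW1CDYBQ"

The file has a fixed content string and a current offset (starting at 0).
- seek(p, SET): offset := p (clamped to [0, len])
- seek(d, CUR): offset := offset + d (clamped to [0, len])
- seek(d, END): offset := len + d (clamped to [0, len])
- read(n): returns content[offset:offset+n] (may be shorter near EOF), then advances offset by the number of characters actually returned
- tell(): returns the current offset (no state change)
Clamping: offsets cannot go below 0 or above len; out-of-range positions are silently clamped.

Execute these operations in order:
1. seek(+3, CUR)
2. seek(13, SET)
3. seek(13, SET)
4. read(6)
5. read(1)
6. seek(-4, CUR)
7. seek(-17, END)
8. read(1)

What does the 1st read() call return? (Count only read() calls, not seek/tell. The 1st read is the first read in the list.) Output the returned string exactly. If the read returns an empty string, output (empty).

After 1 (seek(+3, CUR)): offset=3
After 2 (seek(13, SET)): offset=13
After 3 (seek(13, SET)): offset=13
After 4 (read(6)): returned 'IKZYEL', offset=19
After 5 (read(1)): returned 'W', offset=20
After 6 (seek(-4, CUR)): offset=16
After 7 (seek(-17, END)): offset=9
After 8 (read(1)): returned 'T', offset=10

Answer: IKZYEL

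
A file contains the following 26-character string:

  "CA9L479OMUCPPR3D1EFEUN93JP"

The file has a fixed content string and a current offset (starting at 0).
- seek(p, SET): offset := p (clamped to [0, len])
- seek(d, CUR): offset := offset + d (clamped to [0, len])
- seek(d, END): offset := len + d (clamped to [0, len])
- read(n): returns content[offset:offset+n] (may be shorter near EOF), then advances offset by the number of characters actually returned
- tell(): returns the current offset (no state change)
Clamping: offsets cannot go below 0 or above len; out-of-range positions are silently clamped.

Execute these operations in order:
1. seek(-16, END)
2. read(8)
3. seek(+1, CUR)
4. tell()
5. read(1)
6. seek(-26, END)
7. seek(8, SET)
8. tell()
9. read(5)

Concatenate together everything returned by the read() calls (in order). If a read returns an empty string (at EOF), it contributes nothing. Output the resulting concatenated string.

After 1 (seek(-16, END)): offset=10
After 2 (read(8)): returned 'CPPR3D1E', offset=18
After 3 (seek(+1, CUR)): offset=19
After 4 (tell()): offset=19
After 5 (read(1)): returned 'E', offset=20
After 6 (seek(-26, END)): offset=0
After 7 (seek(8, SET)): offset=8
After 8 (tell()): offset=8
After 9 (read(5)): returned 'MUCPP', offset=13

Answer: CPPR3D1EEMUCPP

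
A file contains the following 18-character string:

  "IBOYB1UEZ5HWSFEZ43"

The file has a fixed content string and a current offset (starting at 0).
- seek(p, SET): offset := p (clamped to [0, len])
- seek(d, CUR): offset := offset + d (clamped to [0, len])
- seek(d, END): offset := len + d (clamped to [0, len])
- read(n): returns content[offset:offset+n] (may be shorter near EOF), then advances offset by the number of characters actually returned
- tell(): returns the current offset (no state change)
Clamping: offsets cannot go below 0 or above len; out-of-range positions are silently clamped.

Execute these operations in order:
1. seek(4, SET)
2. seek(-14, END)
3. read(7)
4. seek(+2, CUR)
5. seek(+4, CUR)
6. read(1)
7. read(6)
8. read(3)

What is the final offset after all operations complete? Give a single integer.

Answer: 18

Derivation:
After 1 (seek(4, SET)): offset=4
After 2 (seek(-14, END)): offset=4
After 3 (read(7)): returned 'B1UEZ5H', offset=11
After 4 (seek(+2, CUR)): offset=13
After 5 (seek(+4, CUR)): offset=17
After 6 (read(1)): returned '3', offset=18
After 7 (read(6)): returned '', offset=18
After 8 (read(3)): returned '', offset=18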